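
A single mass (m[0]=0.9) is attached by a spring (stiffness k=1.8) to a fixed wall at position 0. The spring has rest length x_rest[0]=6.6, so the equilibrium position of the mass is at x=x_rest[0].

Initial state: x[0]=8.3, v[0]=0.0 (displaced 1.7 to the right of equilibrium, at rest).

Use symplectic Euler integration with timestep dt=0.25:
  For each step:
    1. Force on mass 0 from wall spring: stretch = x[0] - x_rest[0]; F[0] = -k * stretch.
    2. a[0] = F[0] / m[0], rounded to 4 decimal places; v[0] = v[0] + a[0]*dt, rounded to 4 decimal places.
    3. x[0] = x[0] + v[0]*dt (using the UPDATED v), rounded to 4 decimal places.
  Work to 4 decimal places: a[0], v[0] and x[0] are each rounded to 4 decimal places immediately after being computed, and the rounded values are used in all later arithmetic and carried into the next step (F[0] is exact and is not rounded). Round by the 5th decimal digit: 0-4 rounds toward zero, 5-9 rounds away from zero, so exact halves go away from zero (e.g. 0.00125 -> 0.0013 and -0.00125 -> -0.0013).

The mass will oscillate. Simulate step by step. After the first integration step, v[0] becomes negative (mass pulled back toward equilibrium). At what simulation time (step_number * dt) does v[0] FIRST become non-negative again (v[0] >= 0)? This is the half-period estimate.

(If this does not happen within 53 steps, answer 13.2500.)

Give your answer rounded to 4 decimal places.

Step 0: x=[8.3000] v=[0.0000]
Step 1: x=[8.0875] v=[-0.8500]
Step 2: x=[7.6891] v=[-1.5938]
Step 3: x=[7.1545] v=[-2.1384]
Step 4: x=[6.5506] v=[-2.4157]
Step 5: x=[5.9529] v=[-2.3910]
Step 6: x=[5.4360] v=[-2.0675]
Step 7: x=[5.0646] v=[-1.4855]
Step 8: x=[4.8852] v=[-0.7178]
Step 9: x=[4.9201] v=[0.1396]
First v>=0 after going negative at step 9, time=2.2500

Answer: 2.2500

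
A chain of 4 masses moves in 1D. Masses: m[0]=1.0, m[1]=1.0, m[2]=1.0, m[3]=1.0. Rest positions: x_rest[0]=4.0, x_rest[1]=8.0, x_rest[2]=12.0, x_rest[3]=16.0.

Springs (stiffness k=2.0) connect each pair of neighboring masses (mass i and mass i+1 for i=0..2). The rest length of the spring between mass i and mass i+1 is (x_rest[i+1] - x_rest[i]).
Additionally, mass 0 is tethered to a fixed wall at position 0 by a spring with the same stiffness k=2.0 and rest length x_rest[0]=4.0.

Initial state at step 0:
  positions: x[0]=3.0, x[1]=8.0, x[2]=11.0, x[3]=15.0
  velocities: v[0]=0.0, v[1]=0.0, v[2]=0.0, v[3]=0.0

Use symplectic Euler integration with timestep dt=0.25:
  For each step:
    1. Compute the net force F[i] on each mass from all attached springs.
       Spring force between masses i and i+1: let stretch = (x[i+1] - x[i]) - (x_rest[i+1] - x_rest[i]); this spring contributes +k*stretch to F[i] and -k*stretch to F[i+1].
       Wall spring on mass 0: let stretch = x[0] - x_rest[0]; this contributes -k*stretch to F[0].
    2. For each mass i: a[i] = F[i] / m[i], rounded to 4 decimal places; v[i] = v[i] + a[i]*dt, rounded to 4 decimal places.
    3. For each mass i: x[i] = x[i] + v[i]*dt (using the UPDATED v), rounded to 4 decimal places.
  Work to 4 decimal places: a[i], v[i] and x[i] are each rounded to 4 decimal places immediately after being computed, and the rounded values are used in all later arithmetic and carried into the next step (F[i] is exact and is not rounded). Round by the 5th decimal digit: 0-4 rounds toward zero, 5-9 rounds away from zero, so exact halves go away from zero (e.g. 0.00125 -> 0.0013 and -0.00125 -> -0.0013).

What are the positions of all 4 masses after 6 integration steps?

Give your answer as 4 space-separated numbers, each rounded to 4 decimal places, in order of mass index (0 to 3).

Answer: 4.1903 7.2875 11.2776 15.4779

Derivation:
Step 0: x=[3.0000 8.0000 11.0000 15.0000] v=[0.0000 0.0000 0.0000 0.0000]
Step 1: x=[3.2500 7.7500 11.1250 15.0000] v=[1.0000 -1.0000 0.5000 0.0000]
Step 2: x=[3.6563 7.3594 11.3125 15.0156] v=[1.6250 -1.5625 0.7500 0.0625]
Step 3: x=[4.0684 7.0000 11.4688 15.0684] v=[1.6484 -1.4375 0.6250 0.2110]
Step 4: x=[4.3384 6.8328 11.5164 15.1712] v=[1.0800 -0.6689 0.1904 0.4112]
Step 5: x=[4.3779 6.9392 11.4354 15.3172] v=[0.1580 0.4257 -0.3240 0.5838]
Step 6: x=[4.1903 7.2875 11.2776 15.4779] v=[-0.7503 1.3932 -0.6312 0.6429]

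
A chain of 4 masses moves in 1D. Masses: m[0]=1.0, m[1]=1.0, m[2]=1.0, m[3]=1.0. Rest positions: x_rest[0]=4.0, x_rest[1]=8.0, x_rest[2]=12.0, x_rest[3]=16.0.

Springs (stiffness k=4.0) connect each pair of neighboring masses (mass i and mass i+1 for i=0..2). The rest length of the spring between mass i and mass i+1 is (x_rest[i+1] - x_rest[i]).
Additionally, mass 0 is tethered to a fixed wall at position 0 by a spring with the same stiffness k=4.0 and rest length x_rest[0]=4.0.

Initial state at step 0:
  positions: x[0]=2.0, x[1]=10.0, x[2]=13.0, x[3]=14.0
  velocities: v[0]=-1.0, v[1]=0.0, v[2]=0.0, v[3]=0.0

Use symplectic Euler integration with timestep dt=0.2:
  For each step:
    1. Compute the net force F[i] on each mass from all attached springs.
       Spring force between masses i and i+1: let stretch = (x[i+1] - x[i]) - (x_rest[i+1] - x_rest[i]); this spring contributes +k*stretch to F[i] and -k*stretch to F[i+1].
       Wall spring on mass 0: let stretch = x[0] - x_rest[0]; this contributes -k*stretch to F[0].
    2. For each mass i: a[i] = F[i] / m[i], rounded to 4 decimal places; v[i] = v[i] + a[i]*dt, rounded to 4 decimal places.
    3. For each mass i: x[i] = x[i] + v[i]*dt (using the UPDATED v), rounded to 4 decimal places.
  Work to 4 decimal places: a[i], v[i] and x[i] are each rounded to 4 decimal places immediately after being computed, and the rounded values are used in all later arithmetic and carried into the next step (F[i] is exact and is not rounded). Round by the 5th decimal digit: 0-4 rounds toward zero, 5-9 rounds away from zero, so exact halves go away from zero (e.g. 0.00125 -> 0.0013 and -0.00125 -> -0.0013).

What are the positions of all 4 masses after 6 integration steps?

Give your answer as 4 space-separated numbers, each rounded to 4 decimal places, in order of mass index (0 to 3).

Step 0: x=[2.0000 10.0000 13.0000 14.0000] v=[-1.0000 0.0000 0.0000 0.0000]
Step 1: x=[2.7600 9.2000 12.6800 14.4800] v=[3.8000 -4.0000 -1.6000 2.4000]
Step 2: x=[4.1088 7.9264 12.0912 15.3120] v=[6.7440 -6.3680 -2.9440 4.1600]
Step 3: x=[5.4110 6.7084 11.3514 16.2687] v=[6.5110 -6.0902 -3.6992 4.7834]
Step 4: x=[6.0550 6.0257 10.6554 17.0786] v=[3.2201 -3.4137 -3.4798 4.0496]
Step 5: x=[5.7255 6.0884 10.2464 17.5008] v=[-1.6473 0.3135 -2.0450 2.1110]
Step 6: x=[4.5380 6.7583 10.3328 17.4023] v=[-5.9374 3.3496 0.4321 -0.4925]

Answer: 4.5380 6.7583 10.3328 17.4023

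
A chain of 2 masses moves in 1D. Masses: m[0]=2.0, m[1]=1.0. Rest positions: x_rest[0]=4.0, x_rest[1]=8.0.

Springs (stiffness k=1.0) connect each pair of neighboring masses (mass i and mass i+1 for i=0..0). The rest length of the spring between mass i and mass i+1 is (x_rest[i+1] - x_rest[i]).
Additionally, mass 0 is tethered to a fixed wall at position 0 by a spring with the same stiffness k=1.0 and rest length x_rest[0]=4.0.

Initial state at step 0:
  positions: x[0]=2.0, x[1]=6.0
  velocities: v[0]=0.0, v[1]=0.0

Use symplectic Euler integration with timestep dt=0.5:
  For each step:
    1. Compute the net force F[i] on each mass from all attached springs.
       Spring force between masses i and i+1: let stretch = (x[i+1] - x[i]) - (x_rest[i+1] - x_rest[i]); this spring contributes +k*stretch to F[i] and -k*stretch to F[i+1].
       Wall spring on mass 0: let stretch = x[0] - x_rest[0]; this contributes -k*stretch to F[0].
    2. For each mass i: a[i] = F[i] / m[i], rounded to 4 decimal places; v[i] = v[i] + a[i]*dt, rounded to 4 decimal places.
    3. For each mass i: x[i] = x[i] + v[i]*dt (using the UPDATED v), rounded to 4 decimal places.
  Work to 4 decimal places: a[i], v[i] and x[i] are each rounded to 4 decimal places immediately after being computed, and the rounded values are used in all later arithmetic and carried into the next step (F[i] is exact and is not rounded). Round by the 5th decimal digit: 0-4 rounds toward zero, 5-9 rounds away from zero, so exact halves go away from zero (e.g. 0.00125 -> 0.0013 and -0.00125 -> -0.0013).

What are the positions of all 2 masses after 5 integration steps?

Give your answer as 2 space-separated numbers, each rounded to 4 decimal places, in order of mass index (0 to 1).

Answer: 4.1351 7.4298

Derivation:
Step 0: x=[2.0000 6.0000] v=[0.0000 0.0000]
Step 1: x=[2.2500 6.0000] v=[0.5000 0.0000]
Step 2: x=[2.6875 6.0625] v=[0.8750 0.1250]
Step 3: x=[3.2110 6.2813] v=[1.0469 0.4375]
Step 4: x=[3.7169 6.7325] v=[1.0117 0.9024]
Step 5: x=[4.1351 7.4298] v=[0.8364 1.3946]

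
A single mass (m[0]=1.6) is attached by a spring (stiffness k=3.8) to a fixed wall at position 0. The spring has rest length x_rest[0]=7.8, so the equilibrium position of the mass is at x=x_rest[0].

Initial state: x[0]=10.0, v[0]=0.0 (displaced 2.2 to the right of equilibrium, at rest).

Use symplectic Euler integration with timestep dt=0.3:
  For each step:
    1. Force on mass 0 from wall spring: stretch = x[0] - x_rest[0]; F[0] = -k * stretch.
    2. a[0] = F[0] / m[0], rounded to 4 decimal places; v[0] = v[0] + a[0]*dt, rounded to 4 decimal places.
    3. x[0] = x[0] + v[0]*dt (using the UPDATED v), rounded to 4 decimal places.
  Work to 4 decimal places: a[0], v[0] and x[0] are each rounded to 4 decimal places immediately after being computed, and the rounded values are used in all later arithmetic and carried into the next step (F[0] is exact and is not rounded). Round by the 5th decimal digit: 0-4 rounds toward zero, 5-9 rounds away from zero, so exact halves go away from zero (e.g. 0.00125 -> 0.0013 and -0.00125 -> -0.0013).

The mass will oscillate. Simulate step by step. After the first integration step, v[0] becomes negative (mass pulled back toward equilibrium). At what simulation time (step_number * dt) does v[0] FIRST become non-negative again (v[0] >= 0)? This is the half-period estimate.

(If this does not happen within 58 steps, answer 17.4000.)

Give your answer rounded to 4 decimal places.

Answer: 2.1000

Derivation:
Step 0: x=[10.0000] v=[0.0000]
Step 1: x=[9.5298] v=[-1.5675]
Step 2: x=[8.6898] v=[-2.8000]
Step 3: x=[7.6596] v=[-3.4340]
Step 4: x=[6.6594] v=[-3.3340]
Step 5: x=[5.9030] v=[-2.5213]
Step 6: x=[5.5521] v=[-1.1697]
Step 7: x=[5.6817] v=[0.4319]
First v>=0 after going negative at step 7, time=2.1000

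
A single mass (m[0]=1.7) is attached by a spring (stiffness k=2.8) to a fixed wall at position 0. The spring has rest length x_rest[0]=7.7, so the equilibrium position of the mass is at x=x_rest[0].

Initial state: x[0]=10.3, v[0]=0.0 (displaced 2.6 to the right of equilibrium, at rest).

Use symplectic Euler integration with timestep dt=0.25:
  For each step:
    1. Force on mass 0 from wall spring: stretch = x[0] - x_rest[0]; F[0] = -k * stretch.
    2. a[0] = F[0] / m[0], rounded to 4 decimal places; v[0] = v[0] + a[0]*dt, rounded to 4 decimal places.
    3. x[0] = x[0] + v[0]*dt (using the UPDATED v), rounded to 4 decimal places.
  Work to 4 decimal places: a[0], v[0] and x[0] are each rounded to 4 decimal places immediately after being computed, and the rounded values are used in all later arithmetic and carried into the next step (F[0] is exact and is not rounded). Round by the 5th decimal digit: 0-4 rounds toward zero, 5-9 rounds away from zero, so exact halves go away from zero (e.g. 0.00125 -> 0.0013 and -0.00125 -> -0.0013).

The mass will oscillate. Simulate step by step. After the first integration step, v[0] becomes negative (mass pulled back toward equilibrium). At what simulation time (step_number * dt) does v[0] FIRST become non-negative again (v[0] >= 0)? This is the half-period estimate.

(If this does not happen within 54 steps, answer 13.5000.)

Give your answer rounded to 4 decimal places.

Answer: 2.5000

Derivation:
Step 0: x=[10.3000] v=[0.0000]
Step 1: x=[10.0324] v=[-1.0706]
Step 2: x=[9.5247] v=[-2.0310]
Step 3: x=[8.8291] v=[-2.7824]
Step 4: x=[8.0173] v=[-3.2473]
Step 5: x=[7.1728] v=[-3.3780]
Step 6: x=[6.3826] v=[-3.1609]
Step 7: x=[5.7280] v=[-2.6185]
Step 8: x=[5.2764] v=[-1.8065]
Step 9: x=[5.0743] v=[-0.8086]
Step 10: x=[5.1425] v=[0.2726]
First v>=0 after going negative at step 10, time=2.5000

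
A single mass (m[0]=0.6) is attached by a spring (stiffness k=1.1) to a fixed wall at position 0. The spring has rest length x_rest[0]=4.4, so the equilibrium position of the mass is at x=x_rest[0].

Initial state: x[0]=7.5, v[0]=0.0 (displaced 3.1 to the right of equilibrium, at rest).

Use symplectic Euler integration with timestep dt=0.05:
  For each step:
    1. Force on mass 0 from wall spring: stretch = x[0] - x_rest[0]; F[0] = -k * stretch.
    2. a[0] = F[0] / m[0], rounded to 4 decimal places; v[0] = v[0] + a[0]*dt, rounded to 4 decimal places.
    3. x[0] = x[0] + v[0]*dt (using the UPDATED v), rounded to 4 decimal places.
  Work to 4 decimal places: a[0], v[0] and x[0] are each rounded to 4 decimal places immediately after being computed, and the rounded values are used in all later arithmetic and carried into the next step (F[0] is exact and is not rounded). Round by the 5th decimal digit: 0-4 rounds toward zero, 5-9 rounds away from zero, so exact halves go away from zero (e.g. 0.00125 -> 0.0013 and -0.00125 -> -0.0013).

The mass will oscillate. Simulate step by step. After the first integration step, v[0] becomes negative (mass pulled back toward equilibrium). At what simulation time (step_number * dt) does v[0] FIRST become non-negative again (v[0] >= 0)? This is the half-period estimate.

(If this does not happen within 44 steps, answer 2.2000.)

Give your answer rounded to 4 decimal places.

Step 0: x=[7.5000] v=[0.0000]
Step 1: x=[7.4858] v=[-0.2842]
Step 2: x=[7.4574] v=[-0.5671]
Step 3: x=[7.4150] v=[-0.8474]
Step 4: x=[7.3588] v=[-1.1238]
Step 5: x=[7.2891] v=[-1.3950]
Step 6: x=[7.2061] v=[-1.6598]
Step 7: x=[7.1103] v=[-1.9170]
Step 8: x=[7.0020] v=[-2.1654]
Step 9: x=[6.8818] v=[-2.4039]
Step 10: x=[6.7502] v=[-2.6314]
Step 11: x=[6.6079] v=[-2.8468]
Step 12: x=[6.4554] v=[-3.0492]
Step 13: x=[6.2935] v=[-3.2376]
Step 14: x=[6.1229] v=[-3.4112]
Step 15: x=[5.9444] v=[-3.5691]
Step 16: x=[5.7589] v=[-3.7107]
Step 17: x=[5.5671] v=[-3.8353]
Step 18: x=[5.3700] v=[-3.9423]
Step 19: x=[5.1684] v=[-4.0312]
Step 20: x=[4.9633] v=[-4.1016]
Step 21: x=[4.7556] v=[-4.1532]
Step 22: x=[4.5463] v=[-4.1858]
Step 23: x=[4.3363] v=[-4.1992]
Step 24: x=[4.1266] v=[-4.1934]
Step 25: x=[3.9182] v=[-4.1683]
Step 26: x=[3.7120] v=[-4.1241]
Step 27: x=[3.5090] v=[-4.0610]
Step 28: x=[3.3100] v=[-3.9793]
Step 29: x=[3.1160] v=[-3.8794]
Step 30: x=[2.9279] v=[-3.7617]
Step 31: x=[2.7466] v=[-3.6268]
Step 32: x=[2.5728] v=[-3.4752]
Step 33: x=[2.4074] v=[-3.3077]
Step 34: x=[2.2512] v=[-3.1250]
Step 35: x=[2.1048] v=[-2.9280]
Step 36: x=[1.9689] v=[-2.7176]
Step 37: x=[1.8442] v=[-2.4948]
Step 38: x=[1.7312] v=[-2.2605]
Step 39: x=[1.6304] v=[-2.0159]
Step 40: x=[1.5423] v=[-1.7620]
Step 41: x=[1.4673] v=[-1.5000]
Step 42: x=[1.4057] v=[-1.2312]
Step 43: x=[1.3579] v=[-0.9567]
Step 44: x=[1.3240] v=[-0.6778]
v[0] did not become non-negative within 44 steps; using fallback time=2.2000

Answer: 2.2000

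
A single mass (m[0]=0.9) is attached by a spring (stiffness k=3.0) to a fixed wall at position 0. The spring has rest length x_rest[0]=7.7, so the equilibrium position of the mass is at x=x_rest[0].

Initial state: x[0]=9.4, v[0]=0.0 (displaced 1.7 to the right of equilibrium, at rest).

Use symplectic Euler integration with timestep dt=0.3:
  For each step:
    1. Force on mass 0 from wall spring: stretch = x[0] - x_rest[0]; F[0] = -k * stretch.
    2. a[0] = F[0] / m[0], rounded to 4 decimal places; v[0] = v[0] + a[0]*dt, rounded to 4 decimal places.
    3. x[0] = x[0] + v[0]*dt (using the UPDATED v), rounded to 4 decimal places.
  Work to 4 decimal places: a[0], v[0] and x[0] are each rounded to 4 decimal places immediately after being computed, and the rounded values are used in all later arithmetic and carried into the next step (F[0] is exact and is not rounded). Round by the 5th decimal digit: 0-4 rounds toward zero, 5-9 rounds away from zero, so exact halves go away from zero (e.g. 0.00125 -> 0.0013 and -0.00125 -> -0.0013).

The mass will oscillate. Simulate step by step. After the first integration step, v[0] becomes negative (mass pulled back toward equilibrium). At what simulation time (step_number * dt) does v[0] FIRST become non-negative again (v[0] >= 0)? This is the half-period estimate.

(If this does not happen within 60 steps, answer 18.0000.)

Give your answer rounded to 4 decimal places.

Answer: 1.8000

Derivation:
Step 0: x=[9.4000] v=[0.0000]
Step 1: x=[8.8900] v=[-1.7000]
Step 2: x=[8.0230] v=[-2.8900]
Step 3: x=[7.0591] v=[-3.2130]
Step 4: x=[6.2875] v=[-2.5721]
Step 5: x=[5.9396] v=[-1.1596]
Step 6: x=[6.1198] v=[0.6008]
First v>=0 after going negative at step 6, time=1.8000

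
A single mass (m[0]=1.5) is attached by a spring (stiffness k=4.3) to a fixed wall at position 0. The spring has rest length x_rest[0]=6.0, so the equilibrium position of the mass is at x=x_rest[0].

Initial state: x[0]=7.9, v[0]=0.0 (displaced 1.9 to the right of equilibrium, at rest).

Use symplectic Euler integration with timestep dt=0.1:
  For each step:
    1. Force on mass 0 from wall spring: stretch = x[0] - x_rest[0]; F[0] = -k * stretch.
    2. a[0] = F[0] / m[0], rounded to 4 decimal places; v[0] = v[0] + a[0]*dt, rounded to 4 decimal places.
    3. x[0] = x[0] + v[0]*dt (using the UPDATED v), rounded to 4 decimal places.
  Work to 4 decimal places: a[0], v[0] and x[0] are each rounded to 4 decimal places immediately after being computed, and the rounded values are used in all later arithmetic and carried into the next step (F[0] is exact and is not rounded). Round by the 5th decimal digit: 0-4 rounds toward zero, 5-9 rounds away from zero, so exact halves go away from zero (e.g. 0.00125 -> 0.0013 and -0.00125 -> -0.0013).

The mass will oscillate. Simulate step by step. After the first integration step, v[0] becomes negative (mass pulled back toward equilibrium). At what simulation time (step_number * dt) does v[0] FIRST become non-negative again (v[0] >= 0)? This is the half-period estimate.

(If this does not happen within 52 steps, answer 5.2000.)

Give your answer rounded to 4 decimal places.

Step 0: x=[7.9000] v=[0.0000]
Step 1: x=[7.8455] v=[-0.5447]
Step 2: x=[7.7381] v=[-1.0737]
Step 3: x=[7.5809] v=[-1.5720]
Step 4: x=[7.3784] v=[-2.0252]
Step 5: x=[7.1364] v=[-2.4203]
Step 6: x=[6.8618] v=[-2.7461]
Step 7: x=[6.5625] v=[-2.9932]
Step 8: x=[6.2471] v=[-3.1545]
Step 9: x=[5.9246] v=[-3.2253]
Step 10: x=[5.6042] v=[-3.2037]
Step 11: x=[5.2952] v=[-3.0902]
Step 12: x=[5.0064] v=[-2.8882]
Step 13: x=[4.7461] v=[-2.6034]
Step 14: x=[4.5217] v=[-2.2440]
Step 15: x=[4.3397] v=[-1.8202]
Step 16: x=[4.2053] v=[-1.3443]
Step 17: x=[4.1223] v=[-0.8298]
Step 18: x=[4.0932] v=[-0.2915]
Step 19: x=[4.1187] v=[0.2551]
First v>=0 after going negative at step 19, time=1.9000

Answer: 1.9000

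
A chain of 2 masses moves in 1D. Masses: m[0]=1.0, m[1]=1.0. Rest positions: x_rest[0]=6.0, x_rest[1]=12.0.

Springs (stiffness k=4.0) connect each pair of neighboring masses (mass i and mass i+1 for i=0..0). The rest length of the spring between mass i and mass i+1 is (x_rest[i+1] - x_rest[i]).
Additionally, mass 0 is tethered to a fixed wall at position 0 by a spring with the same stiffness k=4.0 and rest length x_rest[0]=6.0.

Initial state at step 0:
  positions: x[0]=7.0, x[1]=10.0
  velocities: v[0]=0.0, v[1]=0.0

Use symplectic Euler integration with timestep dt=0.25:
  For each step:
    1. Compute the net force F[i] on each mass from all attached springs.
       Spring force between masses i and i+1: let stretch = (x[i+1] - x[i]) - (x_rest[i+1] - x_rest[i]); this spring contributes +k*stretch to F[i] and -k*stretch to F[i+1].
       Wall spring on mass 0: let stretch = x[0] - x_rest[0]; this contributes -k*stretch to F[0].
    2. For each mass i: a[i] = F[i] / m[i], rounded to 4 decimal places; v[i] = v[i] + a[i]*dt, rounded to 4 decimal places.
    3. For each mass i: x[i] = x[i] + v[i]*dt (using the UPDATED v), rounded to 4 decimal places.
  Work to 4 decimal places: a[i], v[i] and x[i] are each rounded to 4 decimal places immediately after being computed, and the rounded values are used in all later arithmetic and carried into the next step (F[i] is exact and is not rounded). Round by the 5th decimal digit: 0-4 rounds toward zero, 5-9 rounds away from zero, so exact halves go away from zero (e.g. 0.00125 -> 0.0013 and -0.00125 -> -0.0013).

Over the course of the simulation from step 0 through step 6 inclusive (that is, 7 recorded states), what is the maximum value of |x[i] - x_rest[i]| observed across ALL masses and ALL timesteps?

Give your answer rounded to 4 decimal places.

Answer: 2.0156

Derivation:
Step 0: x=[7.0000 10.0000] v=[0.0000 0.0000]
Step 1: x=[6.0000 10.7500] v=[-4.0000 3.0000]
Step 2: x=[4.6875 11.8125] v=[-5.2500 4.2500]
Step 3: x=[3.9844 12.5938] v=[-2.8125 3.1250]
Step 4: x=[4.4375 12.7227] v=[1.8125 0.5156]
Step 5: x=[5.8526 12.2803] v=[5.6602 -1.7696]
Step 6: x=[7.4114 11.7310] v=[6.2353 -2.1973]
Max displacement = 2.0156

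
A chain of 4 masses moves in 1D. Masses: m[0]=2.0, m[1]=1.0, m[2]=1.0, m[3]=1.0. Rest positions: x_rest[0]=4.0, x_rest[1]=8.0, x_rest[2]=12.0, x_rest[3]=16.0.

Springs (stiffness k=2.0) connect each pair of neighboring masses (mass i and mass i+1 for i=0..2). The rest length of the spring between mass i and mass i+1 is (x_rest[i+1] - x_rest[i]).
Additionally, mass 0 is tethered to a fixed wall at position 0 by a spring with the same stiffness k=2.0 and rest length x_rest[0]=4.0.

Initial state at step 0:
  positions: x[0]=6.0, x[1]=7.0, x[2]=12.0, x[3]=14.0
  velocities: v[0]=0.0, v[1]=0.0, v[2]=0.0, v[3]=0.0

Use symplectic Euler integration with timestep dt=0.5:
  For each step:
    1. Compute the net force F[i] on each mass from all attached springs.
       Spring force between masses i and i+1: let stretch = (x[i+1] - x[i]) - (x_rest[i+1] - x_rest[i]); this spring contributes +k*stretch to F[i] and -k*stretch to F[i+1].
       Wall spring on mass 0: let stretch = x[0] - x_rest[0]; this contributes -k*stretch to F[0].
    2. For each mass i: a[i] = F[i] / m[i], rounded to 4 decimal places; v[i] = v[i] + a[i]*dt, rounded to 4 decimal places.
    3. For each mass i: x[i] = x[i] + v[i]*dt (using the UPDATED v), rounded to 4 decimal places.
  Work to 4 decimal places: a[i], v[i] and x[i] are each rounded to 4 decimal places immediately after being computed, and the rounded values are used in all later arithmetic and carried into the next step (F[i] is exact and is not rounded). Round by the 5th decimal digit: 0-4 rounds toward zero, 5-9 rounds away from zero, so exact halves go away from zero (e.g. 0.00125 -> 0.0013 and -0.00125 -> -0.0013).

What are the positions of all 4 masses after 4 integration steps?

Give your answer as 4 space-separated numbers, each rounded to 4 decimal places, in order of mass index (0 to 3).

Answer: 2.5938 5.6407 13.9063 16.4063

Derivation:
Step 0: x=[6.0000 7.0000 12.0000 14.0000] v=[0.0000 0.0000 0.0000 0.0000]
Step 1: x=[4.7500 9.0000 10.5000 15.0000] v=[-2.5000 4.0000 -3.0000 2.0000]
Step 2: x=[3.3750 9.6250 10.5000 15.7500] v=[-2.7500 1.2500 0.0000 1.5000]
Step 3: x=[2.7188 7.5625 12.6875 15.8750] v=[-1.3125 -4.1250 4.3750 0.2500]
Step 4: x=[2.5938 5.6407 13.9063 16.4063] v=[-0.2501 -3.8437 2.4375 1.0625]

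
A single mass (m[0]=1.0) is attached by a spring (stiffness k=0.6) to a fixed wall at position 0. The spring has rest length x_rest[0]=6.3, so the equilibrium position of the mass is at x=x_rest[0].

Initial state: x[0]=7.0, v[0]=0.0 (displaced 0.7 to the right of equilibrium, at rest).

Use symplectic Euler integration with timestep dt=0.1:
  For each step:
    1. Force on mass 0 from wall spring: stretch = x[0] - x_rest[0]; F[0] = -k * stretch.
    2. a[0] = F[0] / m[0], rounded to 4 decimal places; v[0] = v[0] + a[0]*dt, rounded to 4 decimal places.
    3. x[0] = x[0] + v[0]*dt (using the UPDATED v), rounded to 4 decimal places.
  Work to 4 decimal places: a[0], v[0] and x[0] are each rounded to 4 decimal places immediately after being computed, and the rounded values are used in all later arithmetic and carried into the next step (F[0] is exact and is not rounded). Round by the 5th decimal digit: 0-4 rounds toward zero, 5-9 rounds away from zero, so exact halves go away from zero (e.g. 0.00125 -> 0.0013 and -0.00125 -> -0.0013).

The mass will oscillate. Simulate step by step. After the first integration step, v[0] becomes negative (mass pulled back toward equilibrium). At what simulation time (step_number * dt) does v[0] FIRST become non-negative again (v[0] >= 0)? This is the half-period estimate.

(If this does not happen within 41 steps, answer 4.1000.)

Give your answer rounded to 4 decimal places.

Answer: 4.1000

Derivation:
Step 0: x=[7.0000] v=[0.0000]
Step 1: x=[6.9958] v=[-0.0420]
Step 2: x=[6.9874] v=[-0.0838]
Step 3: x=[6.9749] v=[-0.1250]
Step 4: x=[6.9584] v=[-0.1655]
Step 5: x=[6.9379] v=[-0.2050]
Step 6: x=[6.9136] v=[-0.2433]
Step 7: x=[6.8856] v=[-0.2801]
Step 8: x=[6.8541] v=[-0.3152]
Step 9: x=[6.8193] v=[-0.3485]
Step 10: x=[6.7813] v=[-0.3797]
Step 11: x=[6.7404] v=[-0.4086]
Step 12: x=[6.6969] v=[-0.4350]
Step 13: x=[6.6510] v=[-0.4588]
Step 14: x=[6.6030] v=[-0.4799]
Step 15: x=[6.5532] v=[-0.4981]
Step 16: x=[6.5019] v=[-0.5133]
Step 17: x=[6.4494] v=[-0.5254]
Step 18: x=[6.3960] v=[-0.5344]
Step 19: x=[6.3420] v=[-0.5402]
Step 20: x=[6.2877] v=[-0.5427]
Step 21: x=[6.2335] v=[-0.5420]
Step 22: x=[6.1797] v=[-0.5380]
Step 23: x=[6.1266] v=[-0.5308]
Step 24: x=[6.0746] v=[-0.5204]
Step 25: x=[6.0239] v=[-0.5069]
Step 26: x=[5.9749] v=[-0.4903]
Step 27: x=[5.9278] v=[-0.4708]
Step 28: x=[5.8830] v=[-0.4485]
Step 29: x=[5.8407] v=[-0.4235]
Step 30: x=[5.8011] v=[-0.3959]
Step 31: x=[5.7645] v=[-0.3660]
Step 32: x=[5.7311] v=[-0.3339]
Step 33: x=[5.7011] v=[-0.2998]
Step 34: x=[5.6747] v=[-0.2639]
Step 35: x=[5.6521] v=[-0.2264]
Step 36: x=[5.6334] v=[-0.1875]
Step 37: x=[5.6187] v=[-0.1475]
Step 38: x=[5.6080] v=[-0.1066]
Step 39: x=[5.6015] v=[-0.0651]
Step 40: x=[5.5992] v=[-0.0232]
Step 41: x=[5.6011] v=[0.0189]
First v>=0 after going negative at step 41, time=4.1000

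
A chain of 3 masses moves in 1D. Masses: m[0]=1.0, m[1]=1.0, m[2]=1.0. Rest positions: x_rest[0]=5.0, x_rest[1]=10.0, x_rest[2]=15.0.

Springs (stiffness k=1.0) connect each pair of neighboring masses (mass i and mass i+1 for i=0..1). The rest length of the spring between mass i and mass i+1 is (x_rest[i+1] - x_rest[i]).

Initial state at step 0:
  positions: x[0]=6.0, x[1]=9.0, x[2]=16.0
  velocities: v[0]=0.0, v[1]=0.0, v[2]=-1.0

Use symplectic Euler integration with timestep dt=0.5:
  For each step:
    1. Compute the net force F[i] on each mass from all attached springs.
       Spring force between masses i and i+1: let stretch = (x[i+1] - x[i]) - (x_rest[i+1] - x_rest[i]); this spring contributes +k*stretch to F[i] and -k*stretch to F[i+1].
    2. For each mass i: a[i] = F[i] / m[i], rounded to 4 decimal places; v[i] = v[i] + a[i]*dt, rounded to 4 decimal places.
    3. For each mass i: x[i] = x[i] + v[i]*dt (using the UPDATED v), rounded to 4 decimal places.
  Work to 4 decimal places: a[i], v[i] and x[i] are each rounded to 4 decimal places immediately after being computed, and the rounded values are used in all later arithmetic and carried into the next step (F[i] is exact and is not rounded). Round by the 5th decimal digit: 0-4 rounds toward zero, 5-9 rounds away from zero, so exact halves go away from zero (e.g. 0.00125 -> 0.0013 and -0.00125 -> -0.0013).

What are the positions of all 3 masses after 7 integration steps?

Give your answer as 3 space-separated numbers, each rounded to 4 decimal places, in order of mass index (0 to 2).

Answer: 4.6401 7.8220 15.0384

Derivation:
Step 0: x=[6.0000 9.0000 16.0000] v=[0.0000 0.0000 -1.0000]
Step 1: x=[5.5000 10.0000 15.0000] v=[-1.0000 2.0000 -2.0000]
Step 2: x=[4.8750 11.1250 14.0000] v=[-1.2500 2.2500 -2.0000]
Step 3: x=[4.5625 11.4063 13.5313] v=[-0.6250 0.5625 -0.9375]
Step 4: x=[4.7110 10.5079 13.7813] v=[0.2969 -1.7969 0.5000]
Step 5: x=[5.0587 8.9786 14.4630] v=[0.6954 -3.0587 1.3633]
Step 6: x=[5.1364 7.8404 15.0236] v=[0.1554 -2.2765 1.1211]
Step 7: x=[4.6401 7.8220 15.0384] v=[-0.9926 -0.0369 0.0295]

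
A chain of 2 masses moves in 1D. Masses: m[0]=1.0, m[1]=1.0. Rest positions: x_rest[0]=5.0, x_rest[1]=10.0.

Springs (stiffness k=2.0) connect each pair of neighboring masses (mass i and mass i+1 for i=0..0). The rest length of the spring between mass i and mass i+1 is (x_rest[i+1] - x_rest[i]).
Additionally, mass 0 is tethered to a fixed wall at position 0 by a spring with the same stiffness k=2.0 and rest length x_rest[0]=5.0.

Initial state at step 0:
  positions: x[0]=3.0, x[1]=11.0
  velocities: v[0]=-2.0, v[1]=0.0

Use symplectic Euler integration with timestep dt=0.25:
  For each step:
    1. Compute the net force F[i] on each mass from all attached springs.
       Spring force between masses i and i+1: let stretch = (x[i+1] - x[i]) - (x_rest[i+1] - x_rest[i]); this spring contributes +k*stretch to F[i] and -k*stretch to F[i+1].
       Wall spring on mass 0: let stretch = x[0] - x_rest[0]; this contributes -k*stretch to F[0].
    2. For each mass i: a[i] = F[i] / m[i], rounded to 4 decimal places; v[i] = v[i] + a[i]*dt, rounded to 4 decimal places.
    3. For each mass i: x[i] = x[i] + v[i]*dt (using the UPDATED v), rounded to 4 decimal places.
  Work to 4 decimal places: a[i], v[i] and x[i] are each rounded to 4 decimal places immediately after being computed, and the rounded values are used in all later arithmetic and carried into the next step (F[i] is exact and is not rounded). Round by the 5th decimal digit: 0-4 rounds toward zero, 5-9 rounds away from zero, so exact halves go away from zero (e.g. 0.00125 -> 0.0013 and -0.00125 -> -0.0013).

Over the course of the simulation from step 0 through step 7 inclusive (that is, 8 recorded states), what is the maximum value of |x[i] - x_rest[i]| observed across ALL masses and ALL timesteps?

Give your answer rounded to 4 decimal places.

Answer: 2.1444

Derivation:
Step 0: x=[3.0000 11.0000] v=[-2.0000 0.0000]
Step 1: x=[3.1250 10.6250] v=[0.5000 -1.5000]
Step 2: x=[3.7969 9.9375] v=[2.6875 -2.7500]
Step 3: x=[4.7618 9.1074] v=[3.8594 -3.3203]
Step 4: x=[5.6746 8.3591] v=[3.6513 -2.9931]
Step 5: x=[6.2137 7.9003] v=[2.1563 -1.8354]
Step 6: x=[6.1869 7.8556] v=[-0.1073 -0.1787]
Step 7: x=[5.5953 8.2274] v=[-2.3664 1.4870]
Max displacement = 2.1444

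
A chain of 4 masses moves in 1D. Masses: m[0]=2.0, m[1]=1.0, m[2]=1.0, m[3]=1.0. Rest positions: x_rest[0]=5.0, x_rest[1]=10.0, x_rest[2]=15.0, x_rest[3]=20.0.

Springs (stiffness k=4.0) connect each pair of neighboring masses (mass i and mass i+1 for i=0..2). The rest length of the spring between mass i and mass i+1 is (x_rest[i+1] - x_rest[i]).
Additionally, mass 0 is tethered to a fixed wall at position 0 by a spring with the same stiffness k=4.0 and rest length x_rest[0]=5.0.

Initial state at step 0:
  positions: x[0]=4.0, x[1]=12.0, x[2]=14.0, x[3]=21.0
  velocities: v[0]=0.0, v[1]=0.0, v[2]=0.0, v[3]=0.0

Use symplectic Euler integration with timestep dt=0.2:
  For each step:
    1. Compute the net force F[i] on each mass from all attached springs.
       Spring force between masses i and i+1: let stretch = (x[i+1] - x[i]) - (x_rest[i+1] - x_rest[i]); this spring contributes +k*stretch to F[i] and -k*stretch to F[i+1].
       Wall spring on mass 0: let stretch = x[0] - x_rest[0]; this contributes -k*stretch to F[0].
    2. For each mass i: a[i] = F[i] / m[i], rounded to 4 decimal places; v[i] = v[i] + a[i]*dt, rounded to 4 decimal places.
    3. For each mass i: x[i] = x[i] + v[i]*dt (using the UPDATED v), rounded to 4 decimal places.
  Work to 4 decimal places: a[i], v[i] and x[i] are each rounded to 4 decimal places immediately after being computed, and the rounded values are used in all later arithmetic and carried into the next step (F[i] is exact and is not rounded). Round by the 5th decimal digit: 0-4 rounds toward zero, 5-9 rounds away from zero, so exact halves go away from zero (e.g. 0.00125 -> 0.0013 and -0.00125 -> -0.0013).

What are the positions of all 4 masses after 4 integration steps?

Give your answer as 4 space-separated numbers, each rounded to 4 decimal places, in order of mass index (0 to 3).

Answer: 5.6663 8.0771 16.7281 19.8282

Derivation:
Step 0: x=[4.0000 12.0000 14.0000 21.0000] v=[0.0000 0.0000 0.0000 0.0000]
Step 1: x=[4.3200 11.0400 14.8000 20.6800] v=[1.6000 -4.8000 4.0000 -1.6000]
Step 2: x=[4.8320 9.6064 15.9392 20.2192] v=[2.5600 -7.1680 5.6960 -2.3040]
Step 3: x=[5.3394 8.4221 16.7500 19.8736] v=[2.5370 -5.9213 4.0538 -1.7280]
Step 4: x=[5.6663 8.0771 16.7281 19.8282] v=[1.6343 -1.7251 -0.1096 -0.2269]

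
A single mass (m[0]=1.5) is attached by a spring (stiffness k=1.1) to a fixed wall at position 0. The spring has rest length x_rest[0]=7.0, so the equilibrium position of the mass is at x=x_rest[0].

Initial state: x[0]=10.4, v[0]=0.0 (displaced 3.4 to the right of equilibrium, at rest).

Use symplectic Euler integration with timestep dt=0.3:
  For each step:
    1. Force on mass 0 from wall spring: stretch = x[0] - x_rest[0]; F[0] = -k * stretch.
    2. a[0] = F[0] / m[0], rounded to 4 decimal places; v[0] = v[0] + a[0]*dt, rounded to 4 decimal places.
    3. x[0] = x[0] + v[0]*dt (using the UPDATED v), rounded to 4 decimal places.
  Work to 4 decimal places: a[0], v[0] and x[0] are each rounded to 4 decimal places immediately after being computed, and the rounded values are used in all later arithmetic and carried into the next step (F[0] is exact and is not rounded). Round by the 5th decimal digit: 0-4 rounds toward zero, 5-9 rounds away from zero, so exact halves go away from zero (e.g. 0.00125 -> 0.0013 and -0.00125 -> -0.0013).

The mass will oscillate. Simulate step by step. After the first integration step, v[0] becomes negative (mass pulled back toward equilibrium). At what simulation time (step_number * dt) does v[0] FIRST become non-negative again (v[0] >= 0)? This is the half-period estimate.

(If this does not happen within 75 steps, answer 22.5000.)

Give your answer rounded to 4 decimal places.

Answer: 3.9000

Derivation:
Step 0: x=[10.4000] v=[0.0000]
Step 1: x=[10.1756] v=[-0.7480]
Step 2: x=[9.7416] v=[-1.4466]
Step 3: x=[9.1267] v=[-2.0498]
Step 4: x=[8.3714] v=[-2.5177]
Step 5: x=[7.5256] v=[-2.8194]
Step 6: x=[6.6451] v=[-2.9350]
Step 7: x=[5.7880] v=[-2.8569]
Step 8: x=[5.0109] v=[-2.5903]
Step 9: x=[4.3651] v=[-2.1527]
Step 10: x=[3.8932] v=[-1.5730]
Step 11: x=[3.6264] v=[-0.8895]
Step 12: x=[3.5822] v=[-0.1473]
Step 13: x=[3.7636] v=[0.6046]
First v>=0 after going negative at step 13, time=3.9000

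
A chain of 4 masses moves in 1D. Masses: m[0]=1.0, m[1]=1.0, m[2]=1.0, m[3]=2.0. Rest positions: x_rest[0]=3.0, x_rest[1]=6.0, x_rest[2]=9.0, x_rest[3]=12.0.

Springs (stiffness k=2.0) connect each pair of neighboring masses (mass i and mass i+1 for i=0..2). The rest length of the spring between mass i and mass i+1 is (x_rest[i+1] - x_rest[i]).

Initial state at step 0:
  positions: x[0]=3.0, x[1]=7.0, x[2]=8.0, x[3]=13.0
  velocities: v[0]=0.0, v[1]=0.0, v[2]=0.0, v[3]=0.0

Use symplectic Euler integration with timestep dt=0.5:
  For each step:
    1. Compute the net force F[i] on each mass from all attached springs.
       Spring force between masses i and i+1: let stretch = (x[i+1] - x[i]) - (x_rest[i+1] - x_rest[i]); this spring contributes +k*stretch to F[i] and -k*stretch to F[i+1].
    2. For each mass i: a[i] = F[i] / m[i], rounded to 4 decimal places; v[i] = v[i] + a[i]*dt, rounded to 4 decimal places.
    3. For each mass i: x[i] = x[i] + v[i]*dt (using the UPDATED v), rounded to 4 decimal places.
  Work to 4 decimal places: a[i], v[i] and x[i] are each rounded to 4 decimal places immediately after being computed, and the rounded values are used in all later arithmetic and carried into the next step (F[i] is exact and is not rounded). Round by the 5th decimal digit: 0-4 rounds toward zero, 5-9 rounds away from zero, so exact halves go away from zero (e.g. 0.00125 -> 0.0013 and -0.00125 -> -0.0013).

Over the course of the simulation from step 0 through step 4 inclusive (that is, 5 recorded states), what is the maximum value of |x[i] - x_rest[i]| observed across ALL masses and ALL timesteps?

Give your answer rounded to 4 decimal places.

Answer: 2.0313

Derivation:
Step 0: x=[3.0000 7.0000 8.0000 13.0000] v=[0.0000 0.0000 0.0000 0.0000]
Step 1: x=[3.5000 5.5000 10.0000 12.5000] v=[1.0000 -3.0000 4.0000 -1.0000]
Step 2: x=[3.5000 5.2500 11.0000 12.1250] v=[0.0000 -0.5000 2.0000 -0.7500]
Step 3: x=[2.8750 7.0000 9.6875 12.2188] v=[-1.2500 3.5000 -2.6250 0.1875]
Step 4: x=[2.8125 8.0313 8.2969 12.4298] v=[-0.1250 2.0625 -2.7812 0.4219]
Max displacement = 2.0313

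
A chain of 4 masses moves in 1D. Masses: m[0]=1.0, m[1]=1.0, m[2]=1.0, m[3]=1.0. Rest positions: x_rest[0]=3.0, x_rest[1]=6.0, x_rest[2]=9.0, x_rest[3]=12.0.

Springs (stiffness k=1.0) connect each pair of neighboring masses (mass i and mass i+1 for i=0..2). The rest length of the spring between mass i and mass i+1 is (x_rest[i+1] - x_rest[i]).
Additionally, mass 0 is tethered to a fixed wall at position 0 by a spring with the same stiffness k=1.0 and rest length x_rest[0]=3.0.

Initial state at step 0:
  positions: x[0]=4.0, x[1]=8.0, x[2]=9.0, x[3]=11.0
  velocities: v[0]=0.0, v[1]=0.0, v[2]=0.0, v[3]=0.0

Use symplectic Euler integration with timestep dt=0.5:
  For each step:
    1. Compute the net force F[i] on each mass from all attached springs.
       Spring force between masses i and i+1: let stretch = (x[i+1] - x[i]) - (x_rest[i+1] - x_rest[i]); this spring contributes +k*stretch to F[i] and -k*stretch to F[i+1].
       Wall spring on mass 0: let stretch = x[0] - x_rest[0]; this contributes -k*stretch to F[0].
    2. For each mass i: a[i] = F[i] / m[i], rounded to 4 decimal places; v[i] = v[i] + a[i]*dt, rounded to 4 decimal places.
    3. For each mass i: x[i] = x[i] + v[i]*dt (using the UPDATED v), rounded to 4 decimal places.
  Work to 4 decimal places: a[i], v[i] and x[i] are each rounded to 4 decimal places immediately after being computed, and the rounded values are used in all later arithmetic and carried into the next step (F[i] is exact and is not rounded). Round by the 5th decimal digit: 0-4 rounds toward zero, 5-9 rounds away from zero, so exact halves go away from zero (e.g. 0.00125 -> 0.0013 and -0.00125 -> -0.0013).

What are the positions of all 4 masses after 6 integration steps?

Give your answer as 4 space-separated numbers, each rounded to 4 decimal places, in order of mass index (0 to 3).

Answer: 1.2983 5.2243 8.7329 13.6117

Derivation:
Step 0: x=[4.0000 8.0000 9.0000 11.0000] v=[0.0000 0.0000 0.0000 0.0000]
Step 1: x=[4.0000 7.2500 9.2500 11.2500] v=[0.0000 -1.5000 0.5000 0.5000]
Step 2: x=[3.8125 6.1875 9.5000 11.7500] v=[-0.3750 -2.1250 0.5000 1.0000]
Step 3: x=[3.2656 5.3594 9.4844 12.4375] v=[-1.0938 -1.6563 -0.0313 1.3750]
Step 4: x=[2.4258 5.0391 9.1758 13.1368] v=[-1.6797 -0.6407 -0.6173 1.3985]
Step 5: x=[1.6328 5.0996 8.8232 13.5958] v=[-1.5860 0.1210 -0.7052 0.9180]
Step 6: x=[1.2983 5.2243 8.7329 13.6117] v=[-0.6690 0.2494 -0.1807 0.0317]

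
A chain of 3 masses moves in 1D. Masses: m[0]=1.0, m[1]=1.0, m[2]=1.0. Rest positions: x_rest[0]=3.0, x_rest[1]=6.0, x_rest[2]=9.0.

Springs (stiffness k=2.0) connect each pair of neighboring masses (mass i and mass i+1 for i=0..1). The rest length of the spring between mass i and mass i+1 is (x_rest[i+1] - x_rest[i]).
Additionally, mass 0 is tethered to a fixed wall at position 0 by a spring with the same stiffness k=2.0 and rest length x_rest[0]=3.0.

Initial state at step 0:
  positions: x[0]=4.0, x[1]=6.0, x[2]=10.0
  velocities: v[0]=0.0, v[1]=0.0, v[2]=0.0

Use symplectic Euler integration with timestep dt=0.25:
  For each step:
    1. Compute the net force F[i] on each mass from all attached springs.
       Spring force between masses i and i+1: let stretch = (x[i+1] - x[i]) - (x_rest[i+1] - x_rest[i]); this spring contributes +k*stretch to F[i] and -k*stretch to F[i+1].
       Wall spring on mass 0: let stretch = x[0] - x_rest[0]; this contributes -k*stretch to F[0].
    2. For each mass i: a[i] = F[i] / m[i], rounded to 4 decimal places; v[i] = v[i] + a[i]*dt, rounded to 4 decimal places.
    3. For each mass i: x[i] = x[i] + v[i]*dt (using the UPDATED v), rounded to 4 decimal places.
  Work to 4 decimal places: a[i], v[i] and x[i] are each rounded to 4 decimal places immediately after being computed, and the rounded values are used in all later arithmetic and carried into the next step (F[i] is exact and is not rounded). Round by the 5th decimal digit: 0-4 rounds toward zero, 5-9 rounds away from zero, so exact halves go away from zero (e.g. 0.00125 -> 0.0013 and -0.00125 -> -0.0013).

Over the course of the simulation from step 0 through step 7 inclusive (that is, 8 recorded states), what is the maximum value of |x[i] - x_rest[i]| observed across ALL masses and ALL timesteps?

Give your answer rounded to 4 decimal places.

Step 0: x=[4.0000 6.0000 10.0000] v=[0.0000 0.0000 0.0000]
Step 1: x=[3.7500 6.2500 9.8750] v=[-1.0000 1.0000 -0.5000]
Step 2: x=[3.3438 6.6406 9.6719] v=[-1.6250 1.5625 -0.8125]
Step 3: x=[2.9317 6.9981 9.4649] v=[-1.6485 1.4298 -0.8282]
Step 4: x=[2.6614 7.1556 9.3245] v=[-1.0812 0.6300 -0.5616]
Step 5: x=[2.6202 7.0224 9.2880] v=[-0.1648 -0.5327 -0.1461]
Step 6: x=[2.8018 6.6222 9.3433] v=[0.7262 -1.6010 0.2211]
Step 7: x=[3.1107 6.0845 9.4335] v=[1.2355 -2.1507 0.3606]
Max displacement = 1.1556

Answer: 1.1556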